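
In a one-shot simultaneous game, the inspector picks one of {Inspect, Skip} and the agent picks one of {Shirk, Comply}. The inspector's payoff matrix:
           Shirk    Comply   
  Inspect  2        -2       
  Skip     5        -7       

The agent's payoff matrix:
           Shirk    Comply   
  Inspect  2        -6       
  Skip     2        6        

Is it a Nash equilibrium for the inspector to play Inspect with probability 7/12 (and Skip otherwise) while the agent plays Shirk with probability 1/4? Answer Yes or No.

Given the inspector's mix p = 7/12, the agent's payoff from Shirk is 2 but from Comply is -1. The agent strictly prefers Shirk, so the agent would not mix.
So the proposed profile is not a Nash equilibrium.

No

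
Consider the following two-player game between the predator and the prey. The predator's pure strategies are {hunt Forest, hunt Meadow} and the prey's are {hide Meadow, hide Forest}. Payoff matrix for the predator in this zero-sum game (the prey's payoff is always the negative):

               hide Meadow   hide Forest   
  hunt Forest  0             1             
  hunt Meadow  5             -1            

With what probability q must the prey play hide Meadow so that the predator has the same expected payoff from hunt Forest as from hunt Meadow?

q = 2/7

For the predator to be willing to mix, the predator must be indifferent between hunt Forest and hunt Meadow, which pins down the prey's mix.
  the predator's payoff from hunt Forest: q·0 + (1−q)·1 = -q + 1
  the predator's payoff from hunt Meadow: q·5 + (1−q)·(-1) = 6q - 1
  -q + 1 = 6q - 1  ⇒  -7q = -2  ⇒  q = 2/7.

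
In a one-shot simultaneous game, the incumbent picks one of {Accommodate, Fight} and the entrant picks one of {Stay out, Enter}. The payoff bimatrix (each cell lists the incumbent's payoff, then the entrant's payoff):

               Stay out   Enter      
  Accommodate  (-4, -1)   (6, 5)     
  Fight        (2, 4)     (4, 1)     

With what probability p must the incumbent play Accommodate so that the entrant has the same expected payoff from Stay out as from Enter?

p = 1/3

For the entrant to be willing to mix, the entrant must be indifferent between Stay out and Enter, which pins down the incumbent's mix.
  the entrant's payoff to Stay out: p·(-1) + (1−p)·4 = -5p + 4
  the entrant's payoff to Enter: p·5 + (1−p)·1 = 4p + 1
  -5p + 4 = 4p + 1  ⇒  -9p = -3  ⇒  p = 1/3.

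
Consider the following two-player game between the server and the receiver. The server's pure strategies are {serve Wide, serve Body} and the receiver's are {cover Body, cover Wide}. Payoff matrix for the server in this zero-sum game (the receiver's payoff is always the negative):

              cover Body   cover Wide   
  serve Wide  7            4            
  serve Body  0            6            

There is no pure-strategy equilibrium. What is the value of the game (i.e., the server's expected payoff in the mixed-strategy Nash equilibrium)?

In a mixed equilibrium the server is indifferent between serve Wide and serve Body; this condition fixes q.
  the server's expected payoff from serve Wide: q·7 + (1−q)·4 = 3q + 4
  the server's expected payoff from serve Body: q·0 + (1−q)·6 = -6q + 6
  3q + 4 = -6q + 6  ⇒  9q = 2  ⇒  q = 2/9.
The value is the server's expected payoff against this mix (using serve Wide): (2/9)·7 + (7/9)·4 = 14/3.

v = 14/3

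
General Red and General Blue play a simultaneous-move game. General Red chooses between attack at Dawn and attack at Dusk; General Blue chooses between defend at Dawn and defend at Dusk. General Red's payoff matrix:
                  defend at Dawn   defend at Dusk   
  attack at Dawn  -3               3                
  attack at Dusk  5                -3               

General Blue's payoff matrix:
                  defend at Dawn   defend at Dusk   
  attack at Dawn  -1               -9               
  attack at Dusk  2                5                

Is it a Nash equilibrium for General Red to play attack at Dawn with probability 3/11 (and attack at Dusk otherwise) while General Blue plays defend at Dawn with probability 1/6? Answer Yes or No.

Given General Blue's mix q = 1/6, General Red's payoff from attack at Dawn is 2 but from attack at Dusk is -5/3. General Red strictly prefers attack at Dawn, so General Red would not mix.
So the proposed profile is not a Nash equilibrium.

No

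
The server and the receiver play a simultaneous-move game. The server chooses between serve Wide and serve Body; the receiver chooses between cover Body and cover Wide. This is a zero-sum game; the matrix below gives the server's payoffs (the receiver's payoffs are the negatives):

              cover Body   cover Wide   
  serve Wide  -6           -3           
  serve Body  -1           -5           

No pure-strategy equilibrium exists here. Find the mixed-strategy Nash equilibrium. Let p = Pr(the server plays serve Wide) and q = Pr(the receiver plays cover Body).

p = 4/7, q = 2/7

In a mixed equilibrium the receiver is indifferent between cover Body and cover Wide; this condition fixes p.
  the receiver's expected payoff from cover Body: p·6 + (1−p)·1 = 5p + 1
  the receiver's expected payoff from cover Wide: p·3 + (1−p)·5 = -2p + 5
  5p + 1 = -2p + 5  ⇒  7p = 4  ⇒  p = 4/7.
The server's indifference between serve Wide and serve Body determines the receiver's mixing probability q:
  the server's payoff from serve Wide: q·(-6) + (1−q)·(-3) = -3q - 3
  the server's payoff from serve Body: q·(-1) + (1−q)·(-5) = 4q - 5
  -3q - 3 = 4q - 5  ⇒  -7q = -2  ⇒  q = 2/7.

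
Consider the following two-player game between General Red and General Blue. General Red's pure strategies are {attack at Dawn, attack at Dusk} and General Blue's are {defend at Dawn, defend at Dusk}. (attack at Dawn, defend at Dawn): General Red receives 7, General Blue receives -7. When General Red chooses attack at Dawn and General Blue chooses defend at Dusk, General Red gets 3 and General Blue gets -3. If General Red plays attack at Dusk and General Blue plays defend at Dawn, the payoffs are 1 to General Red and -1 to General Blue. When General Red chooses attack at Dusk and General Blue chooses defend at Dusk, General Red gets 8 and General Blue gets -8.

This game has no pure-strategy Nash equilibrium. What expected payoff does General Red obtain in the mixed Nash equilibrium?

53/11

For General Red to be willing to mix, General Red must be indifferent between attack at Dawn and attack at Dusk, which pins down General Blue's mix.
  General Red's payoff to attack at Dawn: q·7 + (1−q)·3 = 4q + 3
  General Red's payoff to attack at Dusk: q·1 + (1−q)·8 = -7q + 8
  4q + 3 = -7q + 8  ⇒  11q = 5  ⇒  q = 5/11.
At equilibrium General Red is indifferent across rows, so General Red's payoff equals the payoff from attack at Dawn: (5/11)·7 + (6/11)·3 = 53/11.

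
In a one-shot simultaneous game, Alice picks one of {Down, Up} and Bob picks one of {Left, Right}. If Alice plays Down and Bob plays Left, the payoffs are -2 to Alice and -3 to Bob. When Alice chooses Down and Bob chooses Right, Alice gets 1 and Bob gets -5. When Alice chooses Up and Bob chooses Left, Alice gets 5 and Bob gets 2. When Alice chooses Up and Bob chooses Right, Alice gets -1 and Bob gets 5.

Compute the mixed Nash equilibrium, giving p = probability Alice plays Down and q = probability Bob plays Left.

In a mixed equilibrium Bob is indifferent between Left and Right; this condition fixes p.
  Bob's payoff to Left: p·(-3) + (1−p)·2 = -5p + 2
  Bob's payoff to Right: p·(-5) + (1−p)·5 = -10p + 5
  -5p + 2 = -10p + 5  ⇒  5p = 3  ⇒  p = 3/5.
For Alice to be willing to mix, Alice must be indifferent between Down and Up, which pins down Bob's mix.
  Alice's payoff from Down: q·(-2) + (1−q)·1 = -3q + 1
  Alice's payoff from Up: q·5 + (1−q)·(-1) = 6q - 1
  -3q + 1 = 6q - 1  ⇒  -9q = -2  ⇒  q = 2/9.

p = 3/5, q = 2/9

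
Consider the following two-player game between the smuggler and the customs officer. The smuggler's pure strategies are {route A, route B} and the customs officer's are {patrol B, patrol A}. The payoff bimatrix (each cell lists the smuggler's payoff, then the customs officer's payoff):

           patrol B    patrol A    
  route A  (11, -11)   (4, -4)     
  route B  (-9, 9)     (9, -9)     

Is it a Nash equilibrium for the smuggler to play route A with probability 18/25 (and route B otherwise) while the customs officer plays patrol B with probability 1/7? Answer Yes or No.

No

Given the customs officer's mix q = 1/7, the smuggler's payoff from route A is 5 but from route B is 45/7. The smuggler strictly prefers route B, so the smuggler would not mix.
So the proposed profile is not a Nash equilibrium.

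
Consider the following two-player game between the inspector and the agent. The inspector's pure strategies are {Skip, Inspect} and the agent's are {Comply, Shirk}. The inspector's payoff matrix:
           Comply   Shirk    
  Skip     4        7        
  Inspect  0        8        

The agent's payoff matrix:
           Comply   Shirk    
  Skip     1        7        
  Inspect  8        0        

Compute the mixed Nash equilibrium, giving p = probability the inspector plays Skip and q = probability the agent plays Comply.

The agent's indifference between Comply and Shirk determines the inspector's mixing probability p:
  the agent's payoff to Comply: p·1 + (1−p)·8 = -7p + 8
  the agent's payoff to Shirk: p·7 + (1−p)·0 = 7p
  -7p + 8 = 7p  ⇒  -14p = -8  ⇒  p = 4/7.
In a mixed equilibrium the inspector is indifferent between Skip and Inspect; this condition fixes q.
  the inspector's payoff to Skip: q·4 + (1−q)·7 = -3q + 7
  the inspector's payoff to Inspect: q·0 + (1−q)·8 = -8q + 8
  -3q + 7 = -8q + 8  ⇒  5q = 1  ⇒  q = 1/5.

p = 4/7, q = 1/5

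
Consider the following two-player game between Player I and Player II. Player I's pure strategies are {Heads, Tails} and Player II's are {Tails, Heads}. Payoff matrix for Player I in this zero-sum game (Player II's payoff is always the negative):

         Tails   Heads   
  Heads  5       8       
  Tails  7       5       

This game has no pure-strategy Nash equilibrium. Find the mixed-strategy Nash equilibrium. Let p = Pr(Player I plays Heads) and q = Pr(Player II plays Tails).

p = 2/5, q = 3/5

In a mixed equilibrium Player II is indifferent between Tails and Heads; this condition fixes p.
  Player II's payoff from Tails: p·(-5) + (1−p)·(-7) = 2p - 7
  Player II's payoff from Heads: p·(-8) + (1−p)·(-5) = -3p - 5
  2p - 7 = -3p - 5  ⇒  5p = 2  ⇒  p = 2/5.
For Player I to be willing to mix, Player I must be indifferent between Heads and Tails, which pins down Player II's mix.
  Player I's payoff from Heads: q·5 + (1−q)·8 = -3q + 8
  Player I's payoff from Tails: q·7 + (1−q)·5 = 2q + 5
  -3q + 8 = 2q + 5  ⇒  -5q = -3  ⇒  q = 3/5.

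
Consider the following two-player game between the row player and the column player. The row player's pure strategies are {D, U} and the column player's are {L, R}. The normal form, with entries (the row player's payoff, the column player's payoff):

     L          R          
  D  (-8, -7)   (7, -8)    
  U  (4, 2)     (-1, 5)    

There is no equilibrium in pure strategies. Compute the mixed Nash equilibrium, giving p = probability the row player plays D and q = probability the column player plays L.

The row player's mix must leave the column player indifferent between L and R.
  the column player's expected payoff from L: p·(-7) + (1−p)·2 = -9p + 2
  the column player's expected payoff from R: p·(-8) + (1−p)·5 = -13p + 5
  -9p + 2 = -13p + 5  ⇒  4p = 3  ⇒  p = 3/4.
For the row player to be willing to mix, the row player must be indifferent between D and U, which pins down the column player's mix.
  the row player's payoff from D: q·(-8) + (1−q)·7 = -15q + 7
  the row player's payoff from U: q·4 + (1−q)·(-1) = 5q - 1
  -15q + 7 = 5q - 1  ⇒  -20q = -8  ⇒  q = 2/5.

p = 3/4, q = 2/5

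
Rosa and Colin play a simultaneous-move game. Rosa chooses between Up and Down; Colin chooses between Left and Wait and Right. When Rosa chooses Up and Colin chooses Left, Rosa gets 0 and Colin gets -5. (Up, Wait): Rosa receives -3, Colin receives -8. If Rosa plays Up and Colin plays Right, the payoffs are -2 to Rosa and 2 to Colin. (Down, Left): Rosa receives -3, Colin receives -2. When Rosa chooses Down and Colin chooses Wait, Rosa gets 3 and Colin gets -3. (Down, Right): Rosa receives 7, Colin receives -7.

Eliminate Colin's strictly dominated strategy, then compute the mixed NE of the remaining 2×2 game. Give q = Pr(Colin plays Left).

q = 3/4

Colin's strategy Wait is strictly dominated by Left: -5 > -8 and -2 > -3. Eliminate Wait.
In a mixed equilibrium Rosa is indifferent between Up and Down; this condition fixes q.
  Rosa's expected payoff from Up: q·0 + (1−q)·(-2) = 2q - 2
  Rosa's expected payoff from Down: q·(-3) + (1−q)·7 = -10q + 7
  2q - 2 = -10q + 7  ⇒  12q = 9  ⇒  q = 3/4.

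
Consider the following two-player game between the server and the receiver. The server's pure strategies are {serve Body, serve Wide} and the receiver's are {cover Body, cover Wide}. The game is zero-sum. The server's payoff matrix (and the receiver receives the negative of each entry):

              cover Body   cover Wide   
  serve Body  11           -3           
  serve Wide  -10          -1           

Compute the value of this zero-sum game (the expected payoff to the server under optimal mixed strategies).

v = -41/23

Set the server's expected payoff from serve Body equal to that from serve Wide:
  the server's payoff to serve Body: q·11 + (1−q)·(-3) = 14q - 3
  the server's payoff to serve Wide: q·(-10) + (1−q)·(-1) = -9q - 1
  14q - 3 = -9q - 1  ⇒  23q = 2  ⇒  q = 2/23.
The value is the server's expected payoff against this mix (using serve Body): (2/23)·11 + (21/23)·(-3) = -41/23.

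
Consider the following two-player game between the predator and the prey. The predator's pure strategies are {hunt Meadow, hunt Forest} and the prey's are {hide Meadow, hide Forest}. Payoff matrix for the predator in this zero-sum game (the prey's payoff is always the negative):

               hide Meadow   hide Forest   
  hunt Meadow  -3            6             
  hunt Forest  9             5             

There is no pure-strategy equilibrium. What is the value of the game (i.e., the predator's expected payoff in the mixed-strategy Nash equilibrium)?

v = 69/13

In a mixed equilibrium the predator is indifferent between hunt Meadow and hunt Forest; this condition fixes q.
  the predator's payoff to hunt Meadow: q·(-3) + (1−q)·6 = -9q + 6
  the predator's payoff to hunt Forest: q·9 + (1−q)·5 = 4q + 5
  -9q + 6 = 4q + 5  ⇒  -13q = -1  ⇒  q = 1/13.
The value is the predator's expected payoff against this mix (using hunt Meadow): (1/13)·(-3) + (12/13)·6 = 69/13.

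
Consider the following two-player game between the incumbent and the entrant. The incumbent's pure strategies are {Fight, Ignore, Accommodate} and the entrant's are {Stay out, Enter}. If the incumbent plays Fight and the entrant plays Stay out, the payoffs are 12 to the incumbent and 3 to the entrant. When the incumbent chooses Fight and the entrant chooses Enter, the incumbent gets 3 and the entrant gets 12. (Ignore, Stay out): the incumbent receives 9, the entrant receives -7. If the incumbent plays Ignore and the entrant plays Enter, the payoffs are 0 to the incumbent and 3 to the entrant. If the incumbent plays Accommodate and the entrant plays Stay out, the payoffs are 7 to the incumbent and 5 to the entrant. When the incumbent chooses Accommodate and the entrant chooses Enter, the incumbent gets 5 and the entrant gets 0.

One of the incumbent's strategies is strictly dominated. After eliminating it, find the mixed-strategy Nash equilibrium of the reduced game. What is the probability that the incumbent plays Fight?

The incumbent's strategy Ignore is strictly dominated by Fight: 12 > 9 and 3 > 0. Eliminate Ignore.
Set the entrant's expected payoff from Stay out equal to that from Enter:
  the entrant's payoff from Stay out: p·3 + (1−p)·5 = -2p + 5
  the entrant's payoff from Enter: p·12 + (1−p)·0 = 12p
  -2p + 5 = 12p  ⇒  -14p = -5  ⇒  p = 5/14.

p = 5/14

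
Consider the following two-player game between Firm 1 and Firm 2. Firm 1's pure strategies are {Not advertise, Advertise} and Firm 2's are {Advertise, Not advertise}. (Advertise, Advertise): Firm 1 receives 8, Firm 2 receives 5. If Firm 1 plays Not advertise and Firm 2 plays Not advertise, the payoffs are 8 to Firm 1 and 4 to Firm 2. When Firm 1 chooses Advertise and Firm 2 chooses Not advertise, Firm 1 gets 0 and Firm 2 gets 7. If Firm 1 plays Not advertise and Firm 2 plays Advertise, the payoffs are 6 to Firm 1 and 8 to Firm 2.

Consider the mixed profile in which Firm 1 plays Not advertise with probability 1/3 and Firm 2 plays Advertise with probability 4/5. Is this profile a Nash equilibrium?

Check Firm 2's indifference given Firm 1's mix p = 1/3:
  payoff from Advertise = 6; payoff from Not advertise = 6 — equal.
Check Firm 1's indifference given Firm 2's mix q = 4/5:
  payoff from Not advertise = 32/5; payoff from Advertise = 32/5 — equal.
Both players are indifferent, so neither can profitably deviate.

Yes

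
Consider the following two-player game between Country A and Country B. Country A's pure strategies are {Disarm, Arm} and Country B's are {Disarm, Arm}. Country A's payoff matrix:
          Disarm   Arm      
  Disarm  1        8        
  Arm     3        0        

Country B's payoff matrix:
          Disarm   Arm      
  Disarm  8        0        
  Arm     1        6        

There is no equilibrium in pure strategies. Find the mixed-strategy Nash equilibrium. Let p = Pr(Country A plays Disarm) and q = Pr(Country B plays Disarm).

Country B's indifference between Disarm and Arm determines Country A's mixing probability p:
  Country B's payoff to Disarm: p·8 + (1−p)·1 = 7p + 1
  Country B's payoff to Arm: p·0 + (1−p)·6 = -6p + 6
  7p + 1 = -6p + 6  ⇒  13p = 5  ⇒  p = 5/13.
Country A's indifference between Disarm and Arm determines Country B's mixing probability q:
  Country A's payoff from Disarm: q·1 + (1−q)·8 = -7q + 8
  Country A's payoff from Arm: q·3 + (1−q)·0 = 3q
  -7q + 8 = 3q  ⇒  -10q = -8  ⇒  q = 4/5.

p = 5/13, q = 4/5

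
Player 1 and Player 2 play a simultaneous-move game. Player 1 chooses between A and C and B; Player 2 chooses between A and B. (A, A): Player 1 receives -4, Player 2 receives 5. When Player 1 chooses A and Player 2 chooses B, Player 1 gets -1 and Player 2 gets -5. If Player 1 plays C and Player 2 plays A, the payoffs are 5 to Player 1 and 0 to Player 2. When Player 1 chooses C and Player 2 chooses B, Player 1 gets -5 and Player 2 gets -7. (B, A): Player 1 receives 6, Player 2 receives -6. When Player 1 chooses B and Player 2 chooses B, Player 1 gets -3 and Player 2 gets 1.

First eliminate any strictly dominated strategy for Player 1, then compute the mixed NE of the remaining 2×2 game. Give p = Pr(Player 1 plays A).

p = 7/17

Player 1's strategy C is strictly dominated by B: 6 > 5 and -3 > -5. Eliminate C.
Player 1's mix must leave Player 2 indifferent between A and B.
  Player 2's expected payoff from A: p·5 + (1−p)·(-6) = 11p - 6
  Player 2's expected payoff from B: p·(-5) + (1−p)·1 = -6p + 1
  11p - 6 = -6p + 1  ⇒  17p = 7  ⇒  p = 7/17.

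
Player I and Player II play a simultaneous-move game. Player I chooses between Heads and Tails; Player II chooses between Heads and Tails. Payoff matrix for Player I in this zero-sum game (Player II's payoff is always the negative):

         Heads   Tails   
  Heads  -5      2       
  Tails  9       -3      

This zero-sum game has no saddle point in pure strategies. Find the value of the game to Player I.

v = 3/19

For Player I to be willing to mix, Player I must be indifferent between Heads and Tails, which pins down Player II's mix.
  Player I's payoff to Heads: q·(-5) + (1−q)·2 = -7q + 2
  Player I's payoff to Tails: q·9 + (1−q)·(-3) = 12q - 3
  -7q + 2 = 12q - 3  ⇒  -19q = -5  ⇒  q = 5/19.
The value is Player I's expected payoff against this mix (using Heads): (5/19)·(-5) + (14/19)·2 = 3/19.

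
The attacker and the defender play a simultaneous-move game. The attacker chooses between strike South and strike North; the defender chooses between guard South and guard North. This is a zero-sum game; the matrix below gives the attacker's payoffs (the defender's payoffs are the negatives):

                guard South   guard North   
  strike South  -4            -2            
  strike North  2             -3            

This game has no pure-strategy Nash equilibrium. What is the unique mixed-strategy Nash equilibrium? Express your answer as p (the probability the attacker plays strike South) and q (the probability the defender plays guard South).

p = 5/7, q = 1/7

The defender's indifference between guard South and guard North determines the attacker's mixing probability p:
  the defender's payoff from guard South: p·4 + (1−p)·(-2) = 6p - 2
  the defender's payoff from guard North: p·2 + (1−p)·3 = -p + 3
  6p - 2 = -p + 3  ⇒  7p = 5  ⇒  p = 5/7.
For the attacker to be willing to mix, the attacker must be indifferent between strike South and strike North, which pins down the defender's mix.
  the attacker's expected payoff from strike South: q·(-4) + (1−q)·(-2) = -2q - 2
  the attacker's expected payoff from strike North: q·2 + (1−q)·(-3) = 5q - 3
  -2q - 2 = 5q - 3  ⇒  -7q = -1  ⇒  q = 1/7.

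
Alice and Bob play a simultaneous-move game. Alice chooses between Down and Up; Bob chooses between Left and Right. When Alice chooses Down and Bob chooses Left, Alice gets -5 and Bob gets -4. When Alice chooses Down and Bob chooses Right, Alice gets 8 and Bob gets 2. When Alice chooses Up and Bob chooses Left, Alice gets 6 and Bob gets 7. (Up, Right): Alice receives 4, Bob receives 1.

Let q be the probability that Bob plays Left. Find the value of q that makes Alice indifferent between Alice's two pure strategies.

q = 4/15

Alice's indifference between Down and Up determines Bob's mixing probability q:
  Alice's payoff to Down: q·(-5) + (1−q)·8 = -13q + 8
  Alice's payoff to Up: q·6 + (1−q)·4 = 2q + 4
  -13q + 8 = 2q + 4  ⇒  -15q = -4  ⇒  q = 4/15.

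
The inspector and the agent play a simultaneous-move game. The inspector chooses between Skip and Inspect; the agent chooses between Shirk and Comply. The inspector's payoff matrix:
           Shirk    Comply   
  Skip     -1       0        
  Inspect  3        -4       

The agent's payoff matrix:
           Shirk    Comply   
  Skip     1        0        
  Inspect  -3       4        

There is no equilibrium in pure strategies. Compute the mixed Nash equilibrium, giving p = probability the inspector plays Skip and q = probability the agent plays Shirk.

Set the agent's expected payoff from Shirk equal to that from Comply:
  the agent's payoff to Shirk: p·1 + (1−p)·(-3) = 4p - 3
  the agent's payoff to Comply: p·0 + (1−p)·4 = -4p + 4
  4p - 3 = -4p + 4  ⇒  8p = 7  ⇒  p = 7/8.
In a mixed equilibrium the inspector is indifferent between Skip and Inspect; this condition fixes q.
  the inspector's expected payoff from Skip: q·(-1) + (1−q)·0 = -q
  the inspector's expected payoff from Inspect: q·3 + (1−q)·(-4) = 7q - 4
  -q = 7q - 4  ⇒  -8q = -4  ⇒  q = 1/2.

p = 7/8, q = 1/2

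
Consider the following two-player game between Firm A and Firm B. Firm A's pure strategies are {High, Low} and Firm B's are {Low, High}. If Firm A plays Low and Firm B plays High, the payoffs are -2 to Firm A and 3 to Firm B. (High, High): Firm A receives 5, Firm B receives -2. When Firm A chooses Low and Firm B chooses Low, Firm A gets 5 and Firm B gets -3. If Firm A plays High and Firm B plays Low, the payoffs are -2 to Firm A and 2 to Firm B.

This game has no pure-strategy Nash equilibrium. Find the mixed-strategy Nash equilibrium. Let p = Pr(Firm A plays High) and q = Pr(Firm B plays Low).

For Firm B to be willing to mix, Firm B must be indifferent between Low and High, which pins down Firm A's mix.
  Firm B's expected payoff from Low: p·2 + (1−p)·(-3) = 5p - 3
  Firm B's expected payoff from High: p·(-2) + (1−p)·3 = -5p + 3
  5p - 3 = -5p + 3  ⇒  10p = 6  ⇒  p = 3/5.
Firm A's indifference between High and Low determines Firm B's mixing probability q:
  Firm A's payoff from High: q·(-2) + (1−q)·5 = -7q + 5
  Firm A's payoff from Low: q·5 + (1−q)·(-2) = 7q - 2
  -7q + 5 = 7q - 2  ⇒  -14q = -7  ⇒  q = 1/2.

p = 3/5, q = 1/2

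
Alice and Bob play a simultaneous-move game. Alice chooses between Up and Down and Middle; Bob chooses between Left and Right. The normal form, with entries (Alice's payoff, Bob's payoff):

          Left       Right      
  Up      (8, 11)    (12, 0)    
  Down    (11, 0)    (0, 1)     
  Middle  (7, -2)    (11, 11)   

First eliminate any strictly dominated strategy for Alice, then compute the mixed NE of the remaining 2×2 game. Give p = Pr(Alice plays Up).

Alice's strategy Middle is strictly dominated by Up: 8 > 7 and 12 > 11. Eliminate Middle.
Alice's mix must leave Bob indifferent between Left and Right.
  Bob's payoff from Left: p·11 + (1−p)·0 = 11p
  Bob's payoff from Right: p·0 + (1−p)·1 = -p + 1
  11p = -p + 1  ⇒  12p = 1  ⇒  p = 1/12.

p = 1/12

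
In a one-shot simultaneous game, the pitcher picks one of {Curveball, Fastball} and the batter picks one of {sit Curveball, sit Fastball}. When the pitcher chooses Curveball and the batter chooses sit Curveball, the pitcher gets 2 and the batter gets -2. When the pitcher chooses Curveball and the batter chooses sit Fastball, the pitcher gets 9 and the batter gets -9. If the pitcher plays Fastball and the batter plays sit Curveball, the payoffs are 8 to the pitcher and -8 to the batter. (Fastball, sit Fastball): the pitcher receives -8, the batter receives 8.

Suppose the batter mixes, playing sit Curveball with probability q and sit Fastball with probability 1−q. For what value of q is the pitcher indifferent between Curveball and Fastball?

q = 17/23

The pitcher's indifference between Curveball and Fastball determines the batter's mixing probability q:
  the pitcher's payoff from Curveball: q·2 + (1−q)·9 = -7q + 9
  the pitcher's payoff from Fastball: q·8 + (1−q)·(-8) = 16q - 8
  -7q + 9 = 16q - 8  ⇒  -23q = -17  ⇒  q = 17/23.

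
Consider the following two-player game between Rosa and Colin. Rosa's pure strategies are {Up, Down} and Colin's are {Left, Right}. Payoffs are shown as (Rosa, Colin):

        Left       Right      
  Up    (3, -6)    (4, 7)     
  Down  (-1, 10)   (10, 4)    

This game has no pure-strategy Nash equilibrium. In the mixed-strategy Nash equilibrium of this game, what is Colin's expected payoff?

94/19

For Colin to be willing to mix, Colin must be indifferent between Left and Right, which pins down Rosa's mix.
  Colin's payoff from Left: p·(-6) + (1−p)·10 = -16p + 10
  Colin's payoff from Right: p·7 + (1−p)·4 = 3p + 4
  -16p + 10 = 3p + 4  ⇒  -19p = -6  ⇒  p = 6/19.
At equilibrium Colin is indifferent across columns, so Colin's payoff equals the payoff from Left: (6/19)·(-6) + (13/19)·10 = 94/19.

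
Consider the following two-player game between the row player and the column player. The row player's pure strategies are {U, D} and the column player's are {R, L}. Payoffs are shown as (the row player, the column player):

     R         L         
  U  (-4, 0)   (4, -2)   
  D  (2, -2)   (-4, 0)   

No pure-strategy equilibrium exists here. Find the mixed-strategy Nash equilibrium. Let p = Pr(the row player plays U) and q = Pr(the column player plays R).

p = 1/2, q = 4/7

In a mixed equilibrium the column player is indifferent between R and L; this condition fixes p.
  the column player's payoff from R: p·0 + (1−p)·(-2) = 2p - 2
  the column player's payoff from L: p·(-2) + (1−p)·0 = -2p
  2p - 2 = -2p  ⇒  4p = 2  ⇒  p = 1/2.
For the row player to be willing to mix, the row player must be indifferent between U and D, which pins down the column player's mix.
  the row player's expected payoff from U: q·(-4) + (1−q)·4 = -8q + 4
  the row player's expected payoff from D: q·2 + (1−q)·(-4) = 6q - 4
  -8q + 4 = 6q - 4  ⇒  -14q = -8  ⇒  q = 4/7.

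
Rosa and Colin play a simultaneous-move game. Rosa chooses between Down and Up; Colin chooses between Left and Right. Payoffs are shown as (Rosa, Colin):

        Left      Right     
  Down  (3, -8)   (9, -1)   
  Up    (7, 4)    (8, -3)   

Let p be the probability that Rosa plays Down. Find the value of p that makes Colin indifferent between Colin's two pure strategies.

p = 1/2

For Colin to be willing to mix, Colin must be indifferent between Left and Right, which pins down Rosa's mix.
  Colin's payoff from Left: p·(-8) + (1−p)·4 = -12p + 4
  Colin's payoff from Right: p·(-1) + (1−p)·(-3) = 2p - 3
  -12p + 4 = 2p - 3  ⇒  -14p = -7  ⇒  p = 1/2.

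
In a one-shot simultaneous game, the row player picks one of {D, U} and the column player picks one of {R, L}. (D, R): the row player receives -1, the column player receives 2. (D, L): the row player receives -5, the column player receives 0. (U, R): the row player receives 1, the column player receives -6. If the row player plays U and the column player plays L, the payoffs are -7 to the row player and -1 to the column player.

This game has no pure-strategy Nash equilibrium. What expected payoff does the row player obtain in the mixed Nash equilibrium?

Set the row player's expected payoff from D equal to that from U:
  the row player's payoff from D: q·(-1) + (1−q)·(-5) = 4q - 5
  the row player's payoff from U: q·1 + (1−q)·(-7) = 8q - 7
  4q - 5 = 8q - 7  ⇒  -4q = -2  ⇒  q = 1/2.
At equilibrium the row player is indifferent across rows, so the row player's payoff equals the payoff from D: (1/2)·(-1) + (1/2)·(-5) = -3.

-3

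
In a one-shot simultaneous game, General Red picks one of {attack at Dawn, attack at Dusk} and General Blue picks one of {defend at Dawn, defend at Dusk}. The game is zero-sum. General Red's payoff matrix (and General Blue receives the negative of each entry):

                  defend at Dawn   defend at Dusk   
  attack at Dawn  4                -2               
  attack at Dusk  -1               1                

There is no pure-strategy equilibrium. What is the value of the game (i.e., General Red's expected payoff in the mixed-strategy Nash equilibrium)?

General Red's indifference between attack at Dawn and attack at Dusk determines General Blue's mixing probability q:
  General Red's payoff to attack at Dawn: q·4 + (1−q)·(-2) = 6q - 2
  General Red's payoff to attack at Dusk: q·(-1) + (1−q)·1 = -2q + 1
  6q - 2 = -2q + 1  ⇒  8q = 3  ⇒  q = 3/8.
The value is General Red's expected payoff against this mix (using attack at Dawn): (3/8)·4 + (5/8)·(-2) = 1/4.

v = 1/4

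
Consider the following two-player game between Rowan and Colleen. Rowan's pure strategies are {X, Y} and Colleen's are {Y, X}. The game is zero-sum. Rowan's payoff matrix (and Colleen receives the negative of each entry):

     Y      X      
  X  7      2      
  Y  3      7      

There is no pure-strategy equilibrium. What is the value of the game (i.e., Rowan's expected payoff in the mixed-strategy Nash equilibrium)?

v = 43/9

Rowan's indifference between X and Y determines Colleen's mixing probability q:
  Rowan's expected payoff from X: q·7 + (1−q)·2 = 5q + 2
  Rowan's expected payoff from Y: q·3 + (1−q)·7 = -4q + 7
  5q + 2 = -4q + 7  ⇒  9q = 5  ⇒  q = 5/9.
The value is Rowan's expected payoff against this mix (using X): (5/9)·7 + (4/9)·2 = 43/9.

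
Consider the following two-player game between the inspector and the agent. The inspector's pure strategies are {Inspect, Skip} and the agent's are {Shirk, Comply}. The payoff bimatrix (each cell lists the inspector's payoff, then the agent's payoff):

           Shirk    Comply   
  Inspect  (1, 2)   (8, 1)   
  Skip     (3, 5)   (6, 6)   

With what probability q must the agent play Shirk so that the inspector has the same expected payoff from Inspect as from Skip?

q = 1/2

The agent's mix must leave the inspector indifferent between Inspect and Skip.
  the inspector's expected payoff from Inspect: q·1 + (1−q)·8 = -7q + 8
  the inspector's expected payoff from Skip: q·3 + (1−q)·6 = -3q + 6
  -7q + 8 = -3q + 6  ⇒  -4q = -2  ⇒  q = 1/2.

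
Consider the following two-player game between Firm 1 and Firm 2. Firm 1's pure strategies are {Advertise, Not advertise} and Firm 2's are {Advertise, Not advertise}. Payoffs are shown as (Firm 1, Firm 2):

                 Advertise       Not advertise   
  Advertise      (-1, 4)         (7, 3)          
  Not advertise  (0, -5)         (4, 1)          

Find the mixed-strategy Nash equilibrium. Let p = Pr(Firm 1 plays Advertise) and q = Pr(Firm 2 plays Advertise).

p = 6/7, q = 3/4

Firm 1's mix must leave Firm 2 indifferent between Advertise and Not advertise.
  Firm 2's expected payoff from Advertise: p·4 + (1−p)·(-5) = 9p - 5
  Firm 2's expected payoff from Not advertise: p·3 + (1−p)·1 = 2p + 1
  9p - 5 = 2p + 1  ⇒  7p = 6  ⇒  p = 6/7.
Firm 2's mix must leave Firm 1 indifferent between Advertise and Not advertise.
  Firm 1's payoff to Advertise: q·(-1) + (1−q)·7 = -8q + 7
  Firm 1's payoff to Not advertise: q·0 + (1−q)·4 = -4q + 4
  -8q + 7 = -4q + 4  ⇒  -4q = -3  ⇒  q = 3/4.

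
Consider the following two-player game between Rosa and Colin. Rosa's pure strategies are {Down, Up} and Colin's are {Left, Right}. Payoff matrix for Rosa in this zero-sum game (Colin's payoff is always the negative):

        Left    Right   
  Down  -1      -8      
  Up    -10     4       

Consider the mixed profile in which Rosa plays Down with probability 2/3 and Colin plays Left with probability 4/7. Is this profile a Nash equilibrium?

Yes

Check Colin's indifference given Rosa's mix p = 2/3:
  payoff from Left = 4; payoff from Right = 4 — equal.
Check Rosa's indifference given Colin's mix q = 4/7:
  payoff from Down = -4; payoff from Up = -4 — equal.
Both players are indifferent, so neither can profitably deviate.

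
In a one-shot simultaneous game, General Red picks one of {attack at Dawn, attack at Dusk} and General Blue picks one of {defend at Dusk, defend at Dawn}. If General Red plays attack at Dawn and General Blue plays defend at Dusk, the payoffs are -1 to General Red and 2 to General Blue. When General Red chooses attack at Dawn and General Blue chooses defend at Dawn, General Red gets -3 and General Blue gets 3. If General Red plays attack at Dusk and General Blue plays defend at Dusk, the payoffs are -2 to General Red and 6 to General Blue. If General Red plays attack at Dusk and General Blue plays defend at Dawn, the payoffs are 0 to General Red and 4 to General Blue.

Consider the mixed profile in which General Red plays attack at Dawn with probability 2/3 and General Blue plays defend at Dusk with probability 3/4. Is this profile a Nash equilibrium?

Yes

Check General Blue's indifference given General Red's mix p = 2/3:
  payoff from defend at Dusk = 10/3; payoff from defend at Dawn = 10/3 — equal.
Check General Red's indifference given General Blue's mix q = 3/4:
  payoff from attack at Dawn = -3/2; payoff from attack at Dusk = -3/2 — equal.
Both players are indifferent, so neither can profitably deviate.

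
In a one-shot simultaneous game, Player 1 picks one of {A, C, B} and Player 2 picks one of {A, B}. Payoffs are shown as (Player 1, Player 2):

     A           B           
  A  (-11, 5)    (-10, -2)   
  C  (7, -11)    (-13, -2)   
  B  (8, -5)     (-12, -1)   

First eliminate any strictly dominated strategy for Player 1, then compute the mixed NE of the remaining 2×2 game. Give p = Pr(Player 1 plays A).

p = 4/11

Player 1's strategy C is strictly dominated by B: 8 > 7 and -12 > -13. Eliminate C.
For Player 2 to be willing to mix, Player 2 must be indifferent between A and B, which pins down Player 1's mix.
  Player 2's expected payoff from A: p·5 + (1−p)·(-5) = 10p - 5
  Player 2's expected payoff from B: p·(-2) + (1−p)·(-1) = -p - 1
  10p - 5 = -p - 1  ⇒  11p = 4  ⇒  p = 4/11.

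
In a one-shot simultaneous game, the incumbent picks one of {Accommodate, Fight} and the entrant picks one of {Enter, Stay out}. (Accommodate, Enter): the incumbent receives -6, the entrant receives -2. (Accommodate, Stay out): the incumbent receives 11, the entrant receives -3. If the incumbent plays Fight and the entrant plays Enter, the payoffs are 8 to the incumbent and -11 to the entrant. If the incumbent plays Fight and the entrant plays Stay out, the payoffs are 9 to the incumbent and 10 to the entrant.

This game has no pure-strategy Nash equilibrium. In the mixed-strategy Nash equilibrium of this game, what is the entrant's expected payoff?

For the entrant to be willing to mix, the entrant must be indifferent between Enter and Stay out, which pins down the incumbent's mix.
  the entrant's payoff from Enter: p·(-2) + (1−p)·(-11) = 9p - 11
  the entrant's payoff from Stay out: p·(-3) + (1−p)·10 = -13p + 10
  9p - 11 = -13p + 10  ⇒  22p = 21  ⇒  p = 21/22.
At equilibrium the entrant is indifferent across columns, so the entrant's payoff equals the payoff from Enter: (21/22)·(-2) + (1/22)·(-11) = -53/22.

-53/22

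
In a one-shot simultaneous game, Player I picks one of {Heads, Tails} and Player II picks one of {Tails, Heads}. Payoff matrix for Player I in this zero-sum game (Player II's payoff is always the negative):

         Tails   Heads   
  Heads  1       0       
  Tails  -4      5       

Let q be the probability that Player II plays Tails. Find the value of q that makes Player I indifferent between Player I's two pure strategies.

Player II's mix must leave Player I indifferent between Heads and Tails.
  Player I's payoff from Heads: q·1 + (1−q)·0 = q
  Player I's payoff from Tails: q·(-4) + (1−q)·5 = -9q + 5
  q = -9q + 5  ⇒  10q = 5  ⇒  q = 1/2.

q = 1/2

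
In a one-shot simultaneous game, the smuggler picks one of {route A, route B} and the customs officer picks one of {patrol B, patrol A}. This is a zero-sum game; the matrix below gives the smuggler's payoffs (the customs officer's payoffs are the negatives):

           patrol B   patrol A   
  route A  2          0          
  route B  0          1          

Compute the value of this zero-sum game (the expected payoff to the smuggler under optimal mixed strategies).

v = 2/3

Set the smuggler's expected payoff from route A equal to that from route B:
  the smuggler's payoff from route A: q·2 + (1−q)·0 = 2q
  the smuggler's payoff from route B: q·0 + (1−q)·1 = -q + 1
  2q = -q + 1  ⇒  3q = 1  ⇒  q = 1/3.
The value is the smuggler's expected payoff against this mix (using route A): (1/3)·2 + (2/3)·0 = 2/3.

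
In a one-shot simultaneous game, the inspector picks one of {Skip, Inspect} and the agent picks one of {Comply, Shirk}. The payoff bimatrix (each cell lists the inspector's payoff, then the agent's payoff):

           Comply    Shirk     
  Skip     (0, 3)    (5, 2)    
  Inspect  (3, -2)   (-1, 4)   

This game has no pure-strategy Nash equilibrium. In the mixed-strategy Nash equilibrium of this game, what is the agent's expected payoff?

Set the agent's expected payoff from Comply equal to that from Shirk:
  the agent's expected payoff from Comply: p·3 + (1−p)·(-2) = 5p - 2
  the agent's expected payoff from Shirk: p·2 + (1−p)·4 = -2p + 4
  5p - 2 = -2p + 4  ⇒  7p = 6  ⇒  p = 6/7.
At equilibrium the agent is indifferent across columns, so the agent's payoff equals the payoff from Comply: (6/7)·3 + (1/7)·(-2) = 16/7.

16/7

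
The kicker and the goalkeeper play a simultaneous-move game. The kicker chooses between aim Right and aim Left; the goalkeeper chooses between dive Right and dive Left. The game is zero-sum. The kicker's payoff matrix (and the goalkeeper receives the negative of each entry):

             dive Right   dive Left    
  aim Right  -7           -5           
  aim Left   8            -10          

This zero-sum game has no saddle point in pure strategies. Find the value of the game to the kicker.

v = -11/2

The kicker's indifference between aim Right and aim Left determines the goalkeeper's mixing probability q:
  the kicker's payoff to aim Right: q·(-7) + (1−q)·(-5) = -2q - 5
  the kicker's payoff to aim Left: q·8 + (1−q)·(-10) = 18q - 10
  -2q - 5 = 18q - 10  ⇒  -20q = -5  ⇒  q = 1/4.
The value is the kicker's expected payoff against this mix (using aim Right): (1/4)·(-7) + (3/4)·(-5) = -11/2.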